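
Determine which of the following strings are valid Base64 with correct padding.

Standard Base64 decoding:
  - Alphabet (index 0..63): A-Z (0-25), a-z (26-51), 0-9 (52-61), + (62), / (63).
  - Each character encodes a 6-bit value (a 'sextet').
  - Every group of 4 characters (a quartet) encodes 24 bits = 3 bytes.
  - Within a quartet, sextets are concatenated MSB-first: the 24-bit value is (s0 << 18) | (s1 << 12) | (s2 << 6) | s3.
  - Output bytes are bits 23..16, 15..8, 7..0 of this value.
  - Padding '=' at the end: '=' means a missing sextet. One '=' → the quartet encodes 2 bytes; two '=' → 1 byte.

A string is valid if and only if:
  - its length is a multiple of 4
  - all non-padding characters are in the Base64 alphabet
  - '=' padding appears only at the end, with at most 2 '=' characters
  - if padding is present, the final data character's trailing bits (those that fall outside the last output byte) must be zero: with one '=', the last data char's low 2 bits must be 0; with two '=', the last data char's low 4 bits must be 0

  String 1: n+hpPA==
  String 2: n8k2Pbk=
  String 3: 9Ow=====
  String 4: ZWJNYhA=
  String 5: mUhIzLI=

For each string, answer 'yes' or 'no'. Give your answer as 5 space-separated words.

String 1: 'n+hpPA==' → valid
String 2: 'n8k2Pbk=' → valid
String 3: '9Ow=====' → invalid (5 pad chars (max 2))
String 4: 'ZWJNYhA=' → valid
String 5: 'mUhIzLI=' → valid

Answer: yes yes no yes yes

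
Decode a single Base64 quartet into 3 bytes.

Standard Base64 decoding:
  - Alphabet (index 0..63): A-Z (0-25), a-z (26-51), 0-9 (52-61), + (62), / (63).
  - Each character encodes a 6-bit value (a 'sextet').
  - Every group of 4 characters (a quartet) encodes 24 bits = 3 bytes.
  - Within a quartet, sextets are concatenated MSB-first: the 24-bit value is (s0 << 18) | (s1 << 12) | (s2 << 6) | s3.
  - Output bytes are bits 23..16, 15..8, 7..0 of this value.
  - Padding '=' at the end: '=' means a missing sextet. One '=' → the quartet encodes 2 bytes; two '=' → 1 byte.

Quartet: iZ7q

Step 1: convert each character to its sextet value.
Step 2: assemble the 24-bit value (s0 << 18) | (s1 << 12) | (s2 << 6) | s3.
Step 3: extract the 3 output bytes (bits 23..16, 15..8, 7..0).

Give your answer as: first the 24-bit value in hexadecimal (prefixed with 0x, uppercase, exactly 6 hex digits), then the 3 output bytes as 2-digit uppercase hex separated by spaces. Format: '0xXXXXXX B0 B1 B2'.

Answer: 0x899EEA 89 9E EA

Derivation:
Sextets: i=34, Z=25, 7=59, q=42
24-bit: (34<<18) | (25<<12) | (59<<6) | 42
      = 0x880000 | 0x019000 | 0x000EC0 | 0x00002A
      = 0x899EEA
Bytes: (v>>16)&0xFF=89, (v>>8)&0xFF=9E, v&0xFF=EA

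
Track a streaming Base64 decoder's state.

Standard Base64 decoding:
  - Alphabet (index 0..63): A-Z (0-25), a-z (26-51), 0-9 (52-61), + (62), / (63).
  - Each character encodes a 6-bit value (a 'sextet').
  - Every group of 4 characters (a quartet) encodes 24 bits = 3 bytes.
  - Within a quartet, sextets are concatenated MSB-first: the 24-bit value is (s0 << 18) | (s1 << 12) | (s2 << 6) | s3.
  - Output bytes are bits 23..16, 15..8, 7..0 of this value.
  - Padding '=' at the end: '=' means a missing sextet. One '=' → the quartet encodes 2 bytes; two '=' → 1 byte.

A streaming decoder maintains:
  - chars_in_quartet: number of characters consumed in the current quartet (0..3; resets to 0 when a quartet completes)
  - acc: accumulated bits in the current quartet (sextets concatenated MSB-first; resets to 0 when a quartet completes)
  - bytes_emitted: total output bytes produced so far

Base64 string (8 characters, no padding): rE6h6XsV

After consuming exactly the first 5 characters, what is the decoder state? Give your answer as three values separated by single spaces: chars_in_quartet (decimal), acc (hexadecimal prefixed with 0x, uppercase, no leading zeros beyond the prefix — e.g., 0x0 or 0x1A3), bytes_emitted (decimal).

Answer: 1 0x3A 3

Derivation:
After char 0 ('r'=43): chars_in_quartet=1 acc=0x2B bytes_emitted=0
After char 1 ('E'=4): chars_in_quartet=2 acc=0xAC4 bytes_emitted=0
After char 2 ('6'=58): chars_in_quartet=3 acc=0x2B13A bytes_emitted=0
After char 3 ('h'=33): chars_in_quartet=4 acc=0xAC4EA1 -> emit AC 4E A1, reset; bytes_emitted=3
After char 4 ('6'=58): chars_in_quartet=1 acc=0x3A bytes_emitted=3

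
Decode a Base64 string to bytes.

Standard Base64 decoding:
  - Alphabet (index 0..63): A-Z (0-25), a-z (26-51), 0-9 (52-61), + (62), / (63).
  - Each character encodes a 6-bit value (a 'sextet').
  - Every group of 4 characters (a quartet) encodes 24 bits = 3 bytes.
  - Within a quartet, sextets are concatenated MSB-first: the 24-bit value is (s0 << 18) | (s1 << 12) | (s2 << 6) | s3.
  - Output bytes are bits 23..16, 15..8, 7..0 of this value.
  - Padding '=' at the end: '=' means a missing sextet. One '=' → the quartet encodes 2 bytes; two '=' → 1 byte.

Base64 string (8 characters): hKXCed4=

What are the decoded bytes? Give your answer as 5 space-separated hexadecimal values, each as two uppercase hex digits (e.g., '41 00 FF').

After char 0 ('h'=33): chars_in_quartet=1 acc=0x21 bytes_emitted=0
After char 1 ('K'=10): chars_in_quartet=2 acc=0x84A bytes_emitted=0
After char 2 ('X'=23): chars_in_quartet=3 acc=0x21297 bytes_emitted=0
After char 3 ('C'=2): chars_in_quartet=4 acc=0x84A5C2 -> emit 84 A5 C2, reset; bytes_emitted=3
After char 4 ('e'=30): chars_in_quartet=1 acc=0x1E bytes_emitted=3
After char 5 ('d'=29): chars_in_quartet=2 acc=0x79D bytes_emitted=3
After char 6 ('4'=56): chars_in_quartet=3 acc=0x1E778 bytes_emitted=3
Padding '=': partial quartet acc=0x1E778 -> emit 79 DE; bytes_emitted=5

Answer: 84 A5 C2 79 DE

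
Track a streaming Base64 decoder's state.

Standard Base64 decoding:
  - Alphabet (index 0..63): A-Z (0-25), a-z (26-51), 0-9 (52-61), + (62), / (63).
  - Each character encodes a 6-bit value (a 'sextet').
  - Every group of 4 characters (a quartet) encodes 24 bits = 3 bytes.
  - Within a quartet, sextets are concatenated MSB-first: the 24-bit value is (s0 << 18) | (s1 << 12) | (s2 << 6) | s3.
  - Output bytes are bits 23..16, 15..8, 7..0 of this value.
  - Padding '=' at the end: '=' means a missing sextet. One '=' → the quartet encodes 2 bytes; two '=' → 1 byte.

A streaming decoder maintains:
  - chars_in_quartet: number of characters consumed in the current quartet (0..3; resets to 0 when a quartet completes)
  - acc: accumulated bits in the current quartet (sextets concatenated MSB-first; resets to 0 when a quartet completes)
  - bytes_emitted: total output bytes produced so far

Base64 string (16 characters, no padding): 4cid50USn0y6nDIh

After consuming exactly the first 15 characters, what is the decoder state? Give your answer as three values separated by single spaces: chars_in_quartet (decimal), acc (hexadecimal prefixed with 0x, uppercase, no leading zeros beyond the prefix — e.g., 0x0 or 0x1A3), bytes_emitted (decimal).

After char 0 ('4'=56): chars_in_quartet=1 acc=0x38 bytes_emitted=0
After char 1 ('c'=28): chars_in_quartet=2 acc=0xE1C bytes_emitted=0
After char 2 ('i'=34): chars_in_quartet=3 acc=0x38722 bytes_emitted=0
After char 3 ('d'=29): chars_in_quartet=4 acc=0xE1C89D -> emit E1 C8 9D, reset; bytes_emitted=3
After char 4 ('5'=57): chars_in_quartet=1 acc=0x39 bytes_emitted=3
After char 5 ('0'=52): chars_in_quartet=2 acc=0xE74 bytes_emitted=3
After char 6 ('U'=20): chars_in_quartet=3 acc=0x39D14 bytes_emitted=3
After char 7 ('S'=18): chars_in_quartet=4 acc=0xE74512 -> emit E7 45 12, reset; bytes_emitted=6
After char 8 ('n'=39): chars_in_quartet=1 acc=0x27 bytes_emitted=6
After char 9 ('0'=52): chars_in_quartet=2 acc=0x9F4 bytes_emitted=6
After char 10 ('y'=50): chars_in_quartet=3 acc=0x27D32 bytes_emitted=6
After char 11 ('6'=58): chars_in_quartet=4 acc=0x9F4CBA -> emit 9F 4C BA, reset; bytes_emitted=9
After char 12 ('n'=39): chars_in_quartet=1 acc=0x27 bytes_emitted=9
After char 13 ('D'=3): chars_in_quartet=2 acc=0x9C3 bytes_emitted=9
After char 14 ('I'=8): chars_in_quartet=3 acc=0x270C8 bytes_emitted=9

Answer: 3 0x270C8 9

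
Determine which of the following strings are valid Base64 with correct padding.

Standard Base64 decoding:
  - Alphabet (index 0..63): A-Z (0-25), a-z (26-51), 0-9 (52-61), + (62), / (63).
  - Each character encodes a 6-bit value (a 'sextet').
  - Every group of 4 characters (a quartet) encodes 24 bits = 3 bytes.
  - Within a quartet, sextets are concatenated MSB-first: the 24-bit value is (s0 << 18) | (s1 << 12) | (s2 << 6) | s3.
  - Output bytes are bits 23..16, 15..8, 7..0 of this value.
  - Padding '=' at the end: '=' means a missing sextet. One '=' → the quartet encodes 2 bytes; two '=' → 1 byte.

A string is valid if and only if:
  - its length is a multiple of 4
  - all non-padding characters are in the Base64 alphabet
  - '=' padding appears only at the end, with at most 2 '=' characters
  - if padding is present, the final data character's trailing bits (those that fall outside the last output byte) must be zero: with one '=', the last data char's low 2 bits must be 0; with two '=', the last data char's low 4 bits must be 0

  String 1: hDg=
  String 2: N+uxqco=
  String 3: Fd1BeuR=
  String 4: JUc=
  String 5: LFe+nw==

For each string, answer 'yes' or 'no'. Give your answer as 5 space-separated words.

Answer: yes yes no yes yes

Derivation:
String 1: 'hDg=' → valid
String 2: 'N+uxqco=' → valid
String 3: 'Fd1BeuR=' → invalid (bad trailing bits)
String 4: 'JUc=' → valid
String 5: 'LFe+nw==' → valid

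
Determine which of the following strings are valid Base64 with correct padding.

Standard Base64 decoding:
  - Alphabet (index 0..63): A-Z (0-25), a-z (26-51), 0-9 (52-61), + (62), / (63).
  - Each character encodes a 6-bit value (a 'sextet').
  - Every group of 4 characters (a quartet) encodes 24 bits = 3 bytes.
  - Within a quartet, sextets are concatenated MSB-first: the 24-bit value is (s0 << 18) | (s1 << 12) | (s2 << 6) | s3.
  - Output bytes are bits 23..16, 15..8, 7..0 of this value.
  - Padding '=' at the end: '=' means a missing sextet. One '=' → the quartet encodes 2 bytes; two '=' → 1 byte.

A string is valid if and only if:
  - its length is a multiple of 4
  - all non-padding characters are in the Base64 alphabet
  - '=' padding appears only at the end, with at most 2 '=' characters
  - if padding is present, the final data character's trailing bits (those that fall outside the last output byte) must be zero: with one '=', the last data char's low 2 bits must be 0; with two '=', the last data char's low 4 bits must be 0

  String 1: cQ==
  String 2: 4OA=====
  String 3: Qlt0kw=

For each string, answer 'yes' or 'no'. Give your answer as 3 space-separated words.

Answer: yes no no

Derivation:
String 1: 'cQ==' → valid
String 2: '4OA=====' → invalid (5 pad chars (max 2))
String 3: 'Qlt0kw=' → invalid (len=7 not mult of 4)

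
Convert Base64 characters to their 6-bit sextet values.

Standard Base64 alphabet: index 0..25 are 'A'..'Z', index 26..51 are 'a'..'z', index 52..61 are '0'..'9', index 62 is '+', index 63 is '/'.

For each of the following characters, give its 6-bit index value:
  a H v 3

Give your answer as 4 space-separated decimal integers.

Answer: 26 7 47 55

Derivation:
'a': a..z range, 26 + ord('a') − ord('a') = 26
'H': A..Z range, ord('H') − ord('A') = 7
'v': a..z range, 26 + ord('v') − ord('a') = 47
'3': 0..9 range, 52 + ord('3') − ord('0') = 55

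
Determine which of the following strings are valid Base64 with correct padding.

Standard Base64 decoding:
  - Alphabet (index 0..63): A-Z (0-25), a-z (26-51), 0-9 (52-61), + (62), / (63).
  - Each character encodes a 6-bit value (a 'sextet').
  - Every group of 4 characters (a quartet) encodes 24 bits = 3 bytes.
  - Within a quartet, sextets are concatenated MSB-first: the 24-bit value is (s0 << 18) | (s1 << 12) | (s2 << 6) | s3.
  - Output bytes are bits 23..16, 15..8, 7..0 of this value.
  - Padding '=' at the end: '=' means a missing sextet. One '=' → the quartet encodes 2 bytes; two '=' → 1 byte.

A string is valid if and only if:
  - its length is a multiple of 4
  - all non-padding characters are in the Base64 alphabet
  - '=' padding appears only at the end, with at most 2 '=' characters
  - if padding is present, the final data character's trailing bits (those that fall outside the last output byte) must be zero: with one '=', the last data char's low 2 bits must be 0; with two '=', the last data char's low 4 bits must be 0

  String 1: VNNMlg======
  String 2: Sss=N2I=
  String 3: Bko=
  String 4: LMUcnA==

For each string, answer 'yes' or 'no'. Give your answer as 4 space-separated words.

Answer: no no yes yes

Derivation:
String 1: 'VNNMlg======' → invalid (6 pad chars (max 2))
String 2: 'Sss=N2I=' → invalid (bad char(s): ['=']; '=' in middle)
String 3: 'Bko=' → valid
String 4: 'LMUcnA==' → valid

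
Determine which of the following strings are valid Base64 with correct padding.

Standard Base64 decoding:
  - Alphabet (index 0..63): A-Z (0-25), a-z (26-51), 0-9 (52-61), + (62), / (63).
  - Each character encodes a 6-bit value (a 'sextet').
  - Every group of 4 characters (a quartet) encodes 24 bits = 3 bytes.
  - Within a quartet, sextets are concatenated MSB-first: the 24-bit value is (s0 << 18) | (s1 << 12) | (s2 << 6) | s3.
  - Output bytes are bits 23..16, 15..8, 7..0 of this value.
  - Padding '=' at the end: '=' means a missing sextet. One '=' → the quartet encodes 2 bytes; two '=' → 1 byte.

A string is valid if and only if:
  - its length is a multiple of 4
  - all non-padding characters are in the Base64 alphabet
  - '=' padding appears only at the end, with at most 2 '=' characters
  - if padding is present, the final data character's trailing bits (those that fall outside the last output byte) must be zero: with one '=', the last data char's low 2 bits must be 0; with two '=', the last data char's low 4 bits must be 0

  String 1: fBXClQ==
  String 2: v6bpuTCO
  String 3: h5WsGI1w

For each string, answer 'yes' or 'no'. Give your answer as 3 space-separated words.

Answer: yes yes yes

Derivation:
String 1: 'fBXClQ==' → valid
String 2: 'v6bpuTCO' → valid
String 3: 'h5WsGI1w' → valid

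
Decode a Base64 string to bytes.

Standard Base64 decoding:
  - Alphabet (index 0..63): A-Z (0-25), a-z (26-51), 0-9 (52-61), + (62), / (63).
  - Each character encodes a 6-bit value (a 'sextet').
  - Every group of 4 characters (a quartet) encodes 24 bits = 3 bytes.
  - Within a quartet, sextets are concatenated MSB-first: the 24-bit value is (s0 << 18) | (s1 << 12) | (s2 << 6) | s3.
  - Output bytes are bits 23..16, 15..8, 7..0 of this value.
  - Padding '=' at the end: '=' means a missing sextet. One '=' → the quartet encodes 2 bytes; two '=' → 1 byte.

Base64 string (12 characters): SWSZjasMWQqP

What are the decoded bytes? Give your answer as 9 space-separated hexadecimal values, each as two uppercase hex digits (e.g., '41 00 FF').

After char 0 ('S'=18): chars_in_quartet=1 acc=0x12 bytes_emitted=0
After char 1 ('W'=22): chars_in_quartet=2 acc=0x496 bytes_emitted=0
After char 2 ('S'=18): chars_in_quartet=3 acc=0x12592 bytes_emitted=0
After char 3 ('Z'=25): chars_in_quartet=4 acc=0x496499 -> emit 49 64 99, reset; bytes_emitted=3
After char 4 ('j'=35): chars_in_quartet=1 acc=0x23 bytes_emitted=3
After char 5 ('a'=26): chars_in_quartet=2 acc=0x8DA bytes_emitted=3
After char 6 ('s'=44): chars_in_quartet=3 acc=0x236AC bytes_emitted=3
After char 7 ('M'=12): chars_in_quartet=4 acc=0x8DAB0C -> emit 8D AB 0C, reset; bytes_emitted=6
After char 8 ('W'=22): chars_in_quartet=1 acc=0x16 bytes_emitted=6
After char 9 ('Q'=16): chars_in_quartet=2 acc=0x590 bytes_emitted=6
After char 10 ('q'=42): chars_in_quartet=3 acc=0x1642A bytes_emitted=6
After char 11 ('P'=15): chars_in_quartet=4 acc=0x590A8F -> emit 59 0A 8F, reset; bytes_emitted=9

Answer: 49 64 99 8D AB 0C 59 0A 8F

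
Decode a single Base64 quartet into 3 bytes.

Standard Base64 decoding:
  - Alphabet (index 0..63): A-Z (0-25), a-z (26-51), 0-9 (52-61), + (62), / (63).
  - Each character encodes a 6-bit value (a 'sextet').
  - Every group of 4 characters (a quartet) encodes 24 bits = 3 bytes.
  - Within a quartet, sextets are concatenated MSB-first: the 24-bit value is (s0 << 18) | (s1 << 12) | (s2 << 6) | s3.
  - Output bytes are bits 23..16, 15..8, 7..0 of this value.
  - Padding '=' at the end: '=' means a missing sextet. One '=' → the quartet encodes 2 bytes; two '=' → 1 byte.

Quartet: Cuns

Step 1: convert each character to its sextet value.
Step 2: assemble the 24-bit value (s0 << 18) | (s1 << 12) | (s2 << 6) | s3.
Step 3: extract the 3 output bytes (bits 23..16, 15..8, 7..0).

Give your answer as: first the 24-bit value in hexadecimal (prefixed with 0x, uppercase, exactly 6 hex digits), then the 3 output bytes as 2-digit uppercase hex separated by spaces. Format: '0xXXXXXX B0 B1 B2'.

Answer: 0x0AE9EC 0A E9 EC

Derivation:
Sextets: C=2, u=46, n=39, s=44
24-bit: (2<<18) | (46<<12) | (39<<6) | 44
      = 0x080000 | 0x02E000 | 0x0009C0 | 0x00002C
      = 0x0AE9EC
Bytes: (v>>16)&0xFF=0A, (v>>8)&0xFF=E9, v&0xFF=EC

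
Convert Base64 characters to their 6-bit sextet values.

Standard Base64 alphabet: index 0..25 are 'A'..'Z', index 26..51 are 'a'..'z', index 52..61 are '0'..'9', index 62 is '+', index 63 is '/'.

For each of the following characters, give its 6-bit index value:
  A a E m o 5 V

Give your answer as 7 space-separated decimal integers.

Answer: 0 26 4 38 40 57 21

Derivation:
'A': A..Z range, ord('A') − ord('A') = 0
'a': a..z range, 26 + ord('a') − ord('a') = 26
'E': A..Z range, ord('E') − ord('A') = 4
'm': a..z range, 26 + ord('m') − ord('a') = 38
'o': a..z range, 26 + ord('o') − ord('a') = 40
'5': 0..9 range, 52 + ord('5') − ord('0') = 57
'V': A..Z range, ord('V') − ord('A') = 21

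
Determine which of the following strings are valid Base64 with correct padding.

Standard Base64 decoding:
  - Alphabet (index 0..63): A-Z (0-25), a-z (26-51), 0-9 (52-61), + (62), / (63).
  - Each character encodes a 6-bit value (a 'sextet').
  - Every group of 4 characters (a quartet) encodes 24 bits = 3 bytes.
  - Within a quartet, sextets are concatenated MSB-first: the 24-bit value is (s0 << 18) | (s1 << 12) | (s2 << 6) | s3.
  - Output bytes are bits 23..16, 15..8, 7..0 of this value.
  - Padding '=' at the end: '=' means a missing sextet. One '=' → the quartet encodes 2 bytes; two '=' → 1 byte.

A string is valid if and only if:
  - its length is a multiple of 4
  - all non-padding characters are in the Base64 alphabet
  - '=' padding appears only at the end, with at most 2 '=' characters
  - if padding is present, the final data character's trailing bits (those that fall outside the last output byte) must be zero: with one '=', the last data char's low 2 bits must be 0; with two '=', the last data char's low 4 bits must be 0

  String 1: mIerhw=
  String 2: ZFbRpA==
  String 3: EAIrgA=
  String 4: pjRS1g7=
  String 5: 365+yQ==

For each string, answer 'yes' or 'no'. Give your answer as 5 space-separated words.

String 1: 'mIerhw=' → invalid (len=7 not mult of 4)
String 2: 'ZFbRpA==' → valid
String 3: 'EAIrgA=' → invalid (len=7 not mult of 4)
String 4: 'pjRS1g7=' → invalid (bad trailing bits)
String 5: '365+yQ==' → valid

Answer: no yes no no yes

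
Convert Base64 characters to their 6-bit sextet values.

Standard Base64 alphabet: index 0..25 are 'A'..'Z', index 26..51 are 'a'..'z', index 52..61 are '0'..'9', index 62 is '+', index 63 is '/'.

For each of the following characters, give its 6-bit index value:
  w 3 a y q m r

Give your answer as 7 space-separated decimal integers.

'w': a..z range, 26 + ord('w') − ord('a') = 48
'3': 0..9 range, 52 + ord('3') − ord('0') = 55
'a': a..z range, 26 + ord('a') − ord('a') = 26
'y': a..z range, 26 + ord('y') − ord('a') = 50
'q': a..z range, 26 + ord('q') − ord('a') = 42
'm': a..z range, 26 + ord('m') − ord('a') = 38
'r': a..z range, 26 + ord('r') − ord('a') = 43

Answer: 48 55 26 50 42 38 43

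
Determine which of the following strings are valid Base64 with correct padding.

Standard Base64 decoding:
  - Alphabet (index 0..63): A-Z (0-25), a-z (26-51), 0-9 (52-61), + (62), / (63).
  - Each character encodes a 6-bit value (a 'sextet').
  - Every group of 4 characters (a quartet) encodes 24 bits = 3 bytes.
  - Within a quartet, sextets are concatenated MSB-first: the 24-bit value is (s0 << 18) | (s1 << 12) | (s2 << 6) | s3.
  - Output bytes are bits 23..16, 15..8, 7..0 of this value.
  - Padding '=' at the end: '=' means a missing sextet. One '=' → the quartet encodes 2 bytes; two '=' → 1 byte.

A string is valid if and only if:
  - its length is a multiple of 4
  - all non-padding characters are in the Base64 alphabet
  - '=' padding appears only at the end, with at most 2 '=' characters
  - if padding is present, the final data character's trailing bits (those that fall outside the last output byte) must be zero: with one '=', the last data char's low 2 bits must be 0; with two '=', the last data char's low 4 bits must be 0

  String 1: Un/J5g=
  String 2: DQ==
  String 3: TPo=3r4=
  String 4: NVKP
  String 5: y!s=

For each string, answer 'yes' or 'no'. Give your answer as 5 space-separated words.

String 1: 'Un/J5g=' → invalid (len=7 not mult of 4)
String 2: 'DQ==' → valid
String 3: 'TPo=3r4=' → invalid (bad char(s): ['=']; '=' in middle)
String 4: 'NVKP' → valid
String 5: 'y!s=' → invalid (bad char(s): ['!'])

Answer: no yes no yes no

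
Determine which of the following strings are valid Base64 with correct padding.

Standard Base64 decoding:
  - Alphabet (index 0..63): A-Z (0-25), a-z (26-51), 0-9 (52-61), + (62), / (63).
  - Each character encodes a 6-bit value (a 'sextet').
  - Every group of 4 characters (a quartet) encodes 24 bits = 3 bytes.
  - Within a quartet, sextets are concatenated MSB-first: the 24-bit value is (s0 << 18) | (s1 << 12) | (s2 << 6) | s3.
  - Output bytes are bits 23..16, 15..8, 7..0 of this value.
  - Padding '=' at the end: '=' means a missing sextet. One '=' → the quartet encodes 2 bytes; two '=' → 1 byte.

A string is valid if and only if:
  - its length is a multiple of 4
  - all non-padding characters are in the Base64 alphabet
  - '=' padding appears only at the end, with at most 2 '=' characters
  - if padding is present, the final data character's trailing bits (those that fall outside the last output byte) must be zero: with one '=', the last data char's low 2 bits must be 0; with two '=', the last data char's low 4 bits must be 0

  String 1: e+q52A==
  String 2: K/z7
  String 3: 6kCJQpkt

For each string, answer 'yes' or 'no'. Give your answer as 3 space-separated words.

String 1: 'e+q52A==' → valid
String 2: 'K/z7' → valid
String 3: '6kCJQpkt' → valid

Answer: yes yes yes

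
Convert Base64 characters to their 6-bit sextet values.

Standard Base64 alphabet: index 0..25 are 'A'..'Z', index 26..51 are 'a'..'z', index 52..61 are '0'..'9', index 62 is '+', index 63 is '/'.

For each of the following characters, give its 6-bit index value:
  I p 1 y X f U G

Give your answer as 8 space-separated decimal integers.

'I': A..Z range, ord('I') − ord('A') = 8
'p': a..z range, 26 + ord('p') − ord('a') = 41
'1': 0..9 range, 52 + ord('1') − ord('0') = 53
'y': a..z range, 26 + ord('y') − ord('a') = 50
'X': A..Z range, ord('X') − ord('A') = 23
'f': a..z range, 26 + ord('f') − ord('a') = 31
'U': A..Z range, ord('U') − ord('A') = 20
'G': A..Z range, ord('G') − ord('A') = 6

Answer: 8 41 53 50 23 31 20 6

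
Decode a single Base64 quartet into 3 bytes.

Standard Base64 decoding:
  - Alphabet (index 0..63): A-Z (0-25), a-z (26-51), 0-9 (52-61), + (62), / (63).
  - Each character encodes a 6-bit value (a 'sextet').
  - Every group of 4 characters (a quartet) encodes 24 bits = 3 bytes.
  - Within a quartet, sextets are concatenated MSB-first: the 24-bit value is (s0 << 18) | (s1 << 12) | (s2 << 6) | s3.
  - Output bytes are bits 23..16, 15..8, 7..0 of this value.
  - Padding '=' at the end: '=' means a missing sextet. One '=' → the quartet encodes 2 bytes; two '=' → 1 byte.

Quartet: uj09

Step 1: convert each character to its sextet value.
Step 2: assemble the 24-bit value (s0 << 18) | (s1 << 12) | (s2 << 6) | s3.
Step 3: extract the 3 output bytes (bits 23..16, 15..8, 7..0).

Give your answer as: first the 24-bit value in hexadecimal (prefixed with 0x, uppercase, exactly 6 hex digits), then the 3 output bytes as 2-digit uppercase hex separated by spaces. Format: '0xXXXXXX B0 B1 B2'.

Answer: 0xBA3D3D BA 3D 3D

Derivation:
Sextets: u=46, j=35, 0=52, 9=61
24-bit: (46<<18) | (35<<12) | (52<<6) | 61
      = 0xB80000 | 0x023000 | 0x000D00 | 0x00003D
      = 0xBA3D3D
Bytes: (v>>16)&0xFF=BA, (v>>8)&0xFF=3D, v&0xFF=3D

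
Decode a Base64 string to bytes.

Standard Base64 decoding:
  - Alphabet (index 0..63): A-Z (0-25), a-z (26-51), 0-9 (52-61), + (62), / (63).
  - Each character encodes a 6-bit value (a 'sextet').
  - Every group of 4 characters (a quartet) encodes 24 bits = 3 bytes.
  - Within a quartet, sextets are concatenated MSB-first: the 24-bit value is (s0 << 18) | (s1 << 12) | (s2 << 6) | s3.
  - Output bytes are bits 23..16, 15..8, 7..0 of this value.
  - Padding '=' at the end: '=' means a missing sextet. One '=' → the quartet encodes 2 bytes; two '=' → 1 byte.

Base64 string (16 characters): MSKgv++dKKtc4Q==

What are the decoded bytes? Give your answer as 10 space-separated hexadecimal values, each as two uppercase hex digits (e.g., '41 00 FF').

Answer: 31 22 A0 BF EF 9D 28 AB 5C E1

Derivation:
After char 0 ('M'=12): chars_in_quartet=1 acc=0xC bytes_emitted=0
After char 1 ('S'=18): chars_in_quartet=2 acc=0x312 bytes_emitted=0
After char 2 ('K'=10): chars_in_quartet=3 acc=0xC48A bytes_emitted=0
After char 3 ('g'=32): chars_in_quartet=4 acc=0x3122A0 -> emit 31 22 A0, reset; bytes_emitted=3
After char 4 ('v'=47): chars_in_quartet=1 acc=0x2F bytes_emitted=3
After char 5 ('+'=62): chars_in_quartet=2 acc=0xBFE bytes_emitted=3
After char 6 ('+'=62): chars_in_quartet=3 acc=0x2FFBE bytes_emitted=3
After char 7 ('d'=29): chars_in_quartet=4 acc=0xBFEF9D -> emit BF EF 9D, reset; bytes_emitted=6
After char 8 ('K'=10): chars_in_quartet=1 acc=0xA bytes_emitted=6
After char 9 ('K'=10): chars_in_quartet=2 acc=0x28A bytes_emitted=6
After char 10 ('t'=45): chars_in_quartet=3 acc=0xA2AD bytes_emitted=6
After char 11 ('c'=28): chars_in_quartet=4 acc=0x28AB5C -> emit 28 AB 5C, reset; bytes_emitted=9
After char 12 ('4'=56): chars_in_quartet=1 acc=0x38 bytes_emitted=9
After char 13 ('Q'=16): chars_in_quartet=2 acc=0xE10 bytes_emitted=9
Padding '==': partial quartet acc=0xE10 -> emit E1; bytes_emitted=10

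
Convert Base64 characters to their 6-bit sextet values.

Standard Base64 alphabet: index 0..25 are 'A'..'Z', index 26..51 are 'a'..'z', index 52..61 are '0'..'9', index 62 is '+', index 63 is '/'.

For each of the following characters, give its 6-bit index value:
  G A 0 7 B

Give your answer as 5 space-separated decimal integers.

'G': A..Z range, ord('G') − ord('A') = 6
'A': A..Z range, ord('A') − ord('A') = 0
'0': 0..9 range, 52 + ord('0') − ord('0') = 52
'7': 0..9 range, 52 + ord('7') − ord('0') = 59
'B': A..Z range, ord('B') − ord('A') = 1

Answer: 6 0 52 59 1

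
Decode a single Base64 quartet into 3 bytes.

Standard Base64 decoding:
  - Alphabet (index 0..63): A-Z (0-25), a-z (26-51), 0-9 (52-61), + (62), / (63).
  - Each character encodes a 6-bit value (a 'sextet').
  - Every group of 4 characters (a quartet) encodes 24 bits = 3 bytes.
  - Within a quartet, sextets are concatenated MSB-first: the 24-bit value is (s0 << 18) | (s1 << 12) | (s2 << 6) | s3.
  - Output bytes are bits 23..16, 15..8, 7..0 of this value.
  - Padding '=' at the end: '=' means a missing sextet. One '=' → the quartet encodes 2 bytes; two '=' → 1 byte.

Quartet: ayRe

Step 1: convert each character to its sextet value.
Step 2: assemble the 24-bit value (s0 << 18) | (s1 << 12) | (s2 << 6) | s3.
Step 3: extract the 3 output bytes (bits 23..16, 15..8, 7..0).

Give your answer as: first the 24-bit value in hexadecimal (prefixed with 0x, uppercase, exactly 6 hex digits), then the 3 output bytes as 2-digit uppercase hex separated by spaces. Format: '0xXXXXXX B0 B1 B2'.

Sextets: a=26, y=50, R=17, e=30
24-bit: (26<<18) | (50<<12) | (17<<6) | 30
      = 0x680000 | 0x032000 | 0x000440 | 0x00001E
      = 0x6B245E
Bytes: (v>>16)&0xFF=6B, (v>>8)&0xFF=24, v&0xFF=5E

Answer: 0x6B245E 6B 24 5E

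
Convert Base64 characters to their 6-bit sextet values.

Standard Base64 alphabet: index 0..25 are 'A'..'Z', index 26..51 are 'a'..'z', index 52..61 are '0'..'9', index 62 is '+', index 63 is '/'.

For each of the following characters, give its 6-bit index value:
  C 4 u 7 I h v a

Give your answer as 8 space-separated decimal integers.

Answer: 2 56 46 59 8 33 47 26

Derivation:
'C': A..Z range, ord('C') − ord('A') = 2
'4': 0..9 range, 52 + ord('4') − ord('0') = 56
'u': a..z range, 26 + ord('u') − ord('a') = 46
'7': 0..9 range, 52 + ord('7') − ord('0') = 59
'I': A..Z range, ord('I') − ord('A') = 8
'h': a..z range, 26 + ord('h') − ord('a') = 33
'v': a..z range, 26 + ord('v') − ord('a') = 47
'a': a..z range, 26 + ord('a') − ord('a') = 26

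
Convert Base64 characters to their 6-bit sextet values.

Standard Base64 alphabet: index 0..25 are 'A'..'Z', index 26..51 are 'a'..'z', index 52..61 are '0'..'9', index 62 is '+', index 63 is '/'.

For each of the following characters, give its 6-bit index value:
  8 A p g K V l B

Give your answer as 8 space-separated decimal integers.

'8': 0..9 range, 52 + ord('8') − ord('0') = 60
'A': A..Z range, ord('A') − ord('A') = 0
'p': a..z range, 26 + ord('p') − ord('a') = 41
'g': a..z range, 26 + ord('g') − ord('a') = 32
'K': A..Z range, ord('K') − ord('A') = 10
'V': A..Z range, ord('V') − ord('A') = 21
'l': a..z range, 26 + ord('l') − ord('a') = 37
'B': A..Z range, ord('B') − ord('A') = 1

Answer: 60 0 41 32 10 21 37 1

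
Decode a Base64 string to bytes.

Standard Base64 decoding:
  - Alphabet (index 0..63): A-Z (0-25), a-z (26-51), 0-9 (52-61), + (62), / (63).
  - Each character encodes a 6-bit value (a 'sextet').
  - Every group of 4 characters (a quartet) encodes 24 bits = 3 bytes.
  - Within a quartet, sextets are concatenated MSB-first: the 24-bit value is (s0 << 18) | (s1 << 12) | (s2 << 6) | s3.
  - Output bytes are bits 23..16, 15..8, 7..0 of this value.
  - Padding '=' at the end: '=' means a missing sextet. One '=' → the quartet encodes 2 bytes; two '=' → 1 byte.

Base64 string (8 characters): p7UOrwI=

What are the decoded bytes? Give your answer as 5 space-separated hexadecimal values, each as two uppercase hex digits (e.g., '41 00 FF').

Answer: A7 B5 0E AF 02

Derivation:
After char 0 ('p'=41): chars_in_quartet=1 acc=0x29 bytes_emitted=0
After char 1 ('7'=59): chars_in_quartet=2 acc=0xA7B bytes_emitted=0
After char 2 ('U'=20): chars_in_quartet=3 acc=0x29ED4 bytes_emitted=0
After char 3 ('O'=14): chars_in_quartet=4 acc=0xA7B50E -> emit A7 B5 0E, reset; bytes_emitted=3
After char 4 ('r'=43): chars_in_quartet=1 acc=0x2B bytes_emitted=3
After char 5 ('w'=48): chars_in_quartet=2 acc=0xAF0 bytes_emitted=3
After char 6 ('I'=8): chars_in_quartet=3 acc=0x2BC08 bytes_emitted=3
Padding '=': partial quartet acc=0x2BC08 -> emit AF 02; bytes_emitted=5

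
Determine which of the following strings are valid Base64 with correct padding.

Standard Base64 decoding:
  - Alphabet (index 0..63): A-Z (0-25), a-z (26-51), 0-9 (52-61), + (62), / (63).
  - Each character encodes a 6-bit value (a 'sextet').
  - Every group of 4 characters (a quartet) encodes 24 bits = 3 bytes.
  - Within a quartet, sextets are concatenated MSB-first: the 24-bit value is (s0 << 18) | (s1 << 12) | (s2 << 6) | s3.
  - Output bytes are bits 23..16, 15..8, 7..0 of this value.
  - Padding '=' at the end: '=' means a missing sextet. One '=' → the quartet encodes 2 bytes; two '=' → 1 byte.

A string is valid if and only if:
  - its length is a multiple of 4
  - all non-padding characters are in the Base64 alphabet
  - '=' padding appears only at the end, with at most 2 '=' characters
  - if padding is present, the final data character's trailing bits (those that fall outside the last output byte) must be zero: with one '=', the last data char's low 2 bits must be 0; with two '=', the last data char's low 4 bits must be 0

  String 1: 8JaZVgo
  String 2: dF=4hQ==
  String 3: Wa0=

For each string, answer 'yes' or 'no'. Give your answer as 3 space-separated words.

String 1: '8JaZVgo' → invalid (len=7 not mult of 4)
String 2: 'dF=4hQ==' → invalid (bad char(s): ['=']; '=' in middle)
String 3: 'Wa0=' → valid

Answer: no no yes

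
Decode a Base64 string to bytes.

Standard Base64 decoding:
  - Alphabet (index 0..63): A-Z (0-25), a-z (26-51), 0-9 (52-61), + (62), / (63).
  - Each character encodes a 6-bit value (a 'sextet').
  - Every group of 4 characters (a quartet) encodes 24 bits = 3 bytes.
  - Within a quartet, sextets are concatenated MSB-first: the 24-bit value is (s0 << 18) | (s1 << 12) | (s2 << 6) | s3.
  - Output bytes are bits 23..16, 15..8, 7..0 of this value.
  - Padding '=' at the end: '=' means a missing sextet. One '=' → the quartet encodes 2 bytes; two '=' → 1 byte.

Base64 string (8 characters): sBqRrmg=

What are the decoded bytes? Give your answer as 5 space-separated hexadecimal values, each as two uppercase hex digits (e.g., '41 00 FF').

After char 0 ('s'=44): chars_in_quartet=1 acc=0x2C bytes_emitted=0
After char 1 ('B'=1): chars_in_quartet=2 acc=0xB01 bytes_emitted=0
After char 2 ('q'=42): chars_in_quartet=3 acc=0x2C06A bytes_emitted=0
After char 3 ('R'=17): chars_in_quartet=4 acc=0xB01A91 -> emit B0 1A 91, reset; bytes_emitted=3
After char 4 ('r'=43): chars_in_quartet=1 acc=0x2B bytes_emitted=3
After char 5 ('m'=38): chars_in_quartet=2 acc=0xAE6 bytes_emitted=3
After char 6 ('g'=32): chars_in_quartet=3 acc=0x2B9A0 bytes_emitted=3
Padding '=': partial quartet acc=0x2B9A0 -> emit AE 68; bytes_emitted=5

Answer: B0 1A 91 AE 68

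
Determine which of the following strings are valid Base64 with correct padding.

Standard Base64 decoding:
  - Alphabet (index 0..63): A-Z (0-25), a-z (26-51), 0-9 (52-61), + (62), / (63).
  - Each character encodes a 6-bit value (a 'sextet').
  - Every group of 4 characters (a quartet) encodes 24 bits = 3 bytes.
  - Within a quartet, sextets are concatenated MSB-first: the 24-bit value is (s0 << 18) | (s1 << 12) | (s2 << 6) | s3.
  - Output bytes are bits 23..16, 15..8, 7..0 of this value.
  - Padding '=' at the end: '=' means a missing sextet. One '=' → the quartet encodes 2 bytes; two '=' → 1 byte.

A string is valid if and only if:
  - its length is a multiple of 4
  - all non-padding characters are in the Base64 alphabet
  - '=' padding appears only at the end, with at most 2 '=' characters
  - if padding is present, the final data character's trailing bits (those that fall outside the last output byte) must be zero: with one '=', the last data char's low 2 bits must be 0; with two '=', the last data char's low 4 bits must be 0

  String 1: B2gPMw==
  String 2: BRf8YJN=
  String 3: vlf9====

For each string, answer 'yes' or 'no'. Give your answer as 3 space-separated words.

Answer: yes no no

Derivation:
String 1: 'B2gPMw==' → valid
String 2: 'BRf8YJN=' → invalid (bad trailing bits)
String 3: 'vlf9====' → invalid (4 pad chars (max 2))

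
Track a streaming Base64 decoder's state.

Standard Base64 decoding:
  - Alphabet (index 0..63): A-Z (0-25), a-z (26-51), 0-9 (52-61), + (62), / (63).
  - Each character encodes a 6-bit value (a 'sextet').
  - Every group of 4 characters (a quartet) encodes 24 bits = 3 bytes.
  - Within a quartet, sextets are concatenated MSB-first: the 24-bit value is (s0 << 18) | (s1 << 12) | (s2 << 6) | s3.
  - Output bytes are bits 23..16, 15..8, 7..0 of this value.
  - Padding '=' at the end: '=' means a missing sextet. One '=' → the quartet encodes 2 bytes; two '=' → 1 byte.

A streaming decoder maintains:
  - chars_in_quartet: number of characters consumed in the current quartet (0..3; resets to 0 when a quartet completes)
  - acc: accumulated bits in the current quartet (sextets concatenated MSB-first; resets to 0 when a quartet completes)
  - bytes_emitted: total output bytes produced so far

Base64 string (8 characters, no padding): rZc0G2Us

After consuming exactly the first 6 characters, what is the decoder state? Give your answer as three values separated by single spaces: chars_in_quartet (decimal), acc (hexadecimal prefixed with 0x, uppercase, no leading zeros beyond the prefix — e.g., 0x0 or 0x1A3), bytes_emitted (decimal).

Answer: 2 0x1B6 3

Derivation:
After char 0 ('r'=43): chars_in_quartet=1 acc=0x2B bytes_emitted=0
After char 1 ('Z'=25): chars_in_quartet=2 acc=0xAD9 bytes_emitted=0
After char 2 ('c'=28): chars_in_quartet=3 acc=0x2B65C bytes_emitted=0
After char 3 ('0'=52): chars_in_quartet=4 acc=0xAD9734 -> emit AD 97 34, reset; bytes_emitted=3
After char 4 ('G'=6): chars_in_quartet=1 acc=0x6 bytes_emitted=3
After char 5 ('2'=54): chars_in_quartet=2 acc=0x1B6 bytes_emitted=3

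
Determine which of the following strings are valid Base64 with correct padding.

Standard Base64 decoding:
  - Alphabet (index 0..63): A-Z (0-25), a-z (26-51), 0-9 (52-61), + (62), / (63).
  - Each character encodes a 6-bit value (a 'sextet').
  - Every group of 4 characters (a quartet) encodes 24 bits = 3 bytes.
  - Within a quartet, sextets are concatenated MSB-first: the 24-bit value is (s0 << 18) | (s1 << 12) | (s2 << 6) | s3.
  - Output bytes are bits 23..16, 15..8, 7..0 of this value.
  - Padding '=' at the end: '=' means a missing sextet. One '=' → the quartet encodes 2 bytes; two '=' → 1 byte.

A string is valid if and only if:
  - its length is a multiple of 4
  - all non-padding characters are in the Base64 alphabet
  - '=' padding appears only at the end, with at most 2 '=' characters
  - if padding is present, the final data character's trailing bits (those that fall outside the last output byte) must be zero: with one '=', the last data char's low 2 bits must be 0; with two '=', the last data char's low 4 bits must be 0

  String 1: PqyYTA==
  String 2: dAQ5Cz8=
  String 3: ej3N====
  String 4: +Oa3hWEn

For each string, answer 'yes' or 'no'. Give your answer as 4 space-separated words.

Answer: yes yes no yes

Derivation:
String 1: 'PqyYTA==' → valid
String 2: 'dAQ5Cz8=' → valid
String 3: 'ej3N====' → invalid (4 pad chars (max 2))
String 4: '+Oa3hWEn' → valid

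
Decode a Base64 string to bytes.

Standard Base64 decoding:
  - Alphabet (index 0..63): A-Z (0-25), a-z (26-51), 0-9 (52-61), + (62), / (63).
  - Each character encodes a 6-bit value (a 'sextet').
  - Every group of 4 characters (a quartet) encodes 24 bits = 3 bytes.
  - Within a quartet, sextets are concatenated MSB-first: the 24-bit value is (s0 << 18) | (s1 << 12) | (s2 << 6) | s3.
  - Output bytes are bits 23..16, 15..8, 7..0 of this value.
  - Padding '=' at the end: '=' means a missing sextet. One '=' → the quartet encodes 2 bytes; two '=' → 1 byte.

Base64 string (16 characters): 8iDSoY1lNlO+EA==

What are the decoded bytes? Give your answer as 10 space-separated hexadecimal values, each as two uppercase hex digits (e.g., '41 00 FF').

After char 0 ('8'=60): chars_in_quartet=1 acc=0x3C bytes_emitted=0
After char 1 ('i'=34): chars_in_quartet=2 acc=0xF22 bytes_emitted=0
After char 2 ('D'=3): chars_in_quartet=3 acc=0x3C883 bytes_emitted=0
After char 3 ('S'=18): chars_in_quartet=4 acc=0xF220D2 -> emit F2 20 D2, reset; bytes_emitted=3
After char 4 ('o'=40): chars_in_quartet=1 acc=0x28 bytes_emitted=3
After char 5 ('Y'=24): chars_in_quartet=2 acc=0xA18 bytes_emitted=3
After char 6 ('1'=53): chars_in_quartet=3 acc=0x28635 bytes_emitted=3
After char 7 ('l'=37): chars_in_quartet=4 acc=0xA18D65 -> emit A1 8D 65, reset; bytes_emitted=6
After char 8 ('N'=13): chars_in_quartet=1 acc=0xD bytes_emitted=6
After char 9 ('l'=37): chars_in_quartet=2 acc=0x365 bytes_emitted=6
After char 10 ('O'=14): chars_in_quartet=3 acc=0xD94E bytes_emitted=6
After char 11 ('+'=62): chars_in_quartet=4 acc=0x3653BE -> emit 36 53 BE, reset; bytes_emitted=9
After char 12 ('E'=4): chars_in_quartet=1 acc=0x4 bytes_emitted=9
After char 13 ('A'=0): chars_in_quartet=2 acc=0x100 bytes_emitted=9
Padding '==': partial quartet acc=0x100 -> emit 10; bytes_emitted=10

Answer: F2 20 D2 A1 8D 65 36 53 BE 10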